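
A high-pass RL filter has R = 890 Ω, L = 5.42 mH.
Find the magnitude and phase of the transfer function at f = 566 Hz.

Step 1 — Angular frequency: ω = 2π·566 = 3556 rad/s.
Step 2 — Transfer function: H(jω) = jωL/(R + jωL).
Step 3 — Numerator jωL = j·19.28; denominator R + jωL = 890 + j19.28.
Step 4 — H = 0.0004688 + j0.02165.
Step 5 — Magnitude: |H| = 0.02165 (-33.3 dB); phase: φ = 88.8°.

|H| = 0.02165 (-33.3 dB), φ = 88.8°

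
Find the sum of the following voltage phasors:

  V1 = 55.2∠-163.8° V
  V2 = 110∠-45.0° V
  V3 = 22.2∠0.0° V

Step 1 — Convert each phasor to rectangular form:
  V1 = 55.2·(cos(-163.8°) + j·sin(-163.8°)) = -53.01 - j15.4 V
  V2 = 110·(cos(-45.0°) + j·sin(-45.0°)) = 77.78 - j77.78 V
  V3 = 22.2·(cos(0.0°) + j·sin(0.0°)) = 22.2 V
Step 2 — Sum components: V_total = 46.97 - j93.18 V.
Step 3 — Convert to polar: |V_total| = 104.4 V, ∠V_total = -63.2°.

V_total = 104.4∠-63.2° V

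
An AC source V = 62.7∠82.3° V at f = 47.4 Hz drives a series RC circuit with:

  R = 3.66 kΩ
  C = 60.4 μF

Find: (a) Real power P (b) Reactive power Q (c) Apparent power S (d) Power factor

Step 1 — Angular frequency: ω = 2π·f = 2π·47.4 = 297.8 rad/s.
Step 2 — Component impedances:
  R: Z = R = 3660 Ω
  C: Z = 1/(jωC) = -j/(ω·C) = 0 - j55.59 Ω
Step 3 — Series combination: Z_total = R + C = 3660 - j55.59 Ω = 3660∠-0.9° Ω.
Step 4 — Source phasor: V = 62.7∠82.3° V = 8.401 + j62.13 V.
Step 5 — Current: I = V / Z = 0.002037 + j0.01701 A = 0.01713∠83.2° A.
Step 6 — Complex power: S = V·I* = 1.074 - j0.01631 VA.
Step 7 — Real power: P = Re(S) = 1.074 W.
Step 8 — Reactive power: Q = Im(S) = -0.01631 VAR.
Step 9 — Apparent power: |S| = 1.074 VA.
Step 10 — Power factor: PF = P/|S| = 0.9999 (leading).

(a) P = 1.074 W  (b) Q = -0.01631 VAR  (c) S = 1.074 VA  (d) PF = 0.9999 (leading)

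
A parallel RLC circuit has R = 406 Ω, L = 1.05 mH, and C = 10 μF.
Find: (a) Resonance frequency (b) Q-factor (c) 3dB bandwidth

Step 1 — Resonance: ω₀ = 1/√(LC) = 1/√(0.00105·1e-05) = 9759 rad/s.
Step 2 — f₀ = ω₀/(2π) = 1553 Hz.
Step 3 — Parallel Q: Q = R/(ω₀L) = 406/(9759·0.00105) = 39.62.
Step 4 — Bandwidth: Δω = ω₀/Q = 246.3 rad/s; BW = Δω/(2π) = 39.2 Hz.

(a) f₀ = 1553 Hz  (b) Q = 39.62  (c) BW = 39.2 Hz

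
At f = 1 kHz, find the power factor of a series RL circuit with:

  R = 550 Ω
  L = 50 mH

Step 1 — Angular frequency: ω = 2π·f = 2π·1000 = 6283 rad/s.
Step 2 — Component impedances:
  R: Z = R = 550 Ω
  L: Z = jωL = j·6283·0.05 = 0 + j314.2 Ω
Step 3 — Series combination: Z_total = R + L = 550 + j314.2 Ω = 633.4∠29.7° Ω.
Step 4 — Power factor: PF = cos(φ) = Re(Z)/|Z| = 550/633.4 = 0.8683.
Step 5 — Type: Im(Z) = 314.2 ⇒ lagging (phase φ = 29.7°).

PF = 0.8683 (lagging, φ = 29.7°)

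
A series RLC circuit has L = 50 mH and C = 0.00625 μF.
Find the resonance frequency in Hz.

Step 1 — Resonance condition Im(Z)=0 gives ω₀ = 1/√(LC).
Step 2 — ω₀ = 1/√(0.05·6.25e-09) = 5.657e+04 rad/s.
Step 3 — f₀ = ω₀/(2π) = 9003 Hz.

f₀ = 9003 Hz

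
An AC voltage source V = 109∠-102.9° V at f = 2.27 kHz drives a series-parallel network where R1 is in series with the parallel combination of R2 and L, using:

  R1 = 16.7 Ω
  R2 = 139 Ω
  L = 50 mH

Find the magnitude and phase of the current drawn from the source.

Step 1 — Angular frequency: ω = 2π·f = 2π·2270 = 1.426e+04 rad/s.
Step 2 — Component impedances:
  R1: Z = R = 16.7 Ω
  R2: Z = R = 139 Ω
  L: Z = jωL = j·1.426e+04·0.05 = 0 + j713.1 Ω
Step 3 — Parallel branch: R2 || L = 1/(1/R2 + 1/L) = 133.9 + j26.1 Ω.
Step 4 — Series with R1: Z_total = R1 + (R2 || L) = 150.6 + j26.1 Ω = 152.9∠9.8° Ω.
Step 5 — Source phasor: V = 109∠-102.9° V = -24.33 - j106.2 V.
Step 6 — Ohm's law: I = V / Z_total = (-24.33 - j106.2) / (150.6 + j26.1) = -0.2755 - j0.6577 A.
Step 7 — Convert to polar: |I| = 0.7131 A, ∠I = -112.7°.

I = 0.7131∠-112.7° A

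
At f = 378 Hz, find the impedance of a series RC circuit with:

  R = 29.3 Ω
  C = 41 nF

Step 1 — Angular frequency: ω = 2π·f = 2π·378 = 2375 rad/s.
Step 2 — Component impedances:
  R: Z = R = 29.3 Ω
  C: Z = 1/(jωC) = -j/(ω·C) = 0 - j1.027e+04 Ω
Step 3 — Series combination: Z_total = R + C = 29.3 - j1.027e+04 Ω = 1.027e+04∠-89.8° Ω.

Z = 29.3 - j1.027e+04 Ω = 1.027e+04∠-89.8° Ω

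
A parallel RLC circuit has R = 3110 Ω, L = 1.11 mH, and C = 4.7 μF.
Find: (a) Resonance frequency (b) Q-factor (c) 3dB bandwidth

Step 1 — Resonance: ω₀ = 1/√(LC) = 1/√(0.00111·4.7e-06) = 1.384e+04 rad/s.
Step 2 — f₀ = ω₀/(2π) = 2203 Hz.
Step 3 — Parallel Q: Q = R/(ω₀L) = 3110/(1.384e+04·0.00111) = 202.4.
Step 4 — Bandwidth: Δω = ω₀/Q = 68.41 rad/s; BW = Δω/(2π) = 10.89 Hz.

(a) f₀ = 2203 Hz  (b) Q = 202.4  (c) BW = 10.89 Hz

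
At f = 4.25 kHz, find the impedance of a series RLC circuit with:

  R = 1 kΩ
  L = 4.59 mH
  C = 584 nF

Step 1 — Angular frequency: ω = 2π·f = 2π·4250 = 2.67e+04 rad/s.
Step 2 — Component impedances:
  R: Z = R = 1000 Ω
  L: Z = jωL = j·2.67e+04·0.00459 = 0 + j122.6 Ω
  C: Z = 1/(jωC) = -j/(ω·C) = 0 - j64.12 Ω
Step 3 — Series combination: Z_total = R + L + C = 1000 + j58.45 Ω = 1002∠3.3° Ω.

Z = 1000 + j58.45 Ω = 1002∠3.3° Ω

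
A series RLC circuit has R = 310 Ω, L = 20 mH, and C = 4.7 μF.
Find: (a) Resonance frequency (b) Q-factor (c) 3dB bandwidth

Step 1 — Resonance condition Im(Z)=0 gives ω₀ = 1/√(LC).
Step 2 — ω₀ = 1/√(0.02·4.7e-06) = 3262 rad/s.
Step 3 — f₀ = ω₀/(2π) = 519.1 Hz.
Step 4 — Series Q: Q = ω₀L/R = 3262·0.02/310 = 0.2104.
Step 5 — 3dB bandwidth: Δω = ω₀/Q = 1.55e+04 rad/s; BW = Δω/(2π) = 2467 Hz.

(a) f₀ = 519.1 Hz  (b) Q = 0.2104  (c) BW = 2467 Hz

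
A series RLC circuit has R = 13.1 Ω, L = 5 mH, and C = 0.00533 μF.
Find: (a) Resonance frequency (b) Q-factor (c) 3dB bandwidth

Step 1 — Resonance: ω₀ = 1/√(LC) = 1/√(0.005·5.33e-09) = 1.937e+05 rad/s.
Step 2 — f₀ = ω₀/(2π) = 3.083e+04 Hz.
Step 3 — Series Q: Q = ω₀L/R = 1.937e+05·0.005/13.1 = 73.94.
Step 4 — Bandwidth: Δω = ω₀/Q = 2620 rad/s; BW = Δω/(2π) = 417 Hz.

(a) f₀ = 3.083e+04 Hz  (b) Q = 73.94  (c) BW = 417 Hz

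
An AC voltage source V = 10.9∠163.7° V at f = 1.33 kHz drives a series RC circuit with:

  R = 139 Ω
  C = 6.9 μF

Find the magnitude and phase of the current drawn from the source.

Step 1 — Angular frequency: ω = 2π·f = 2π·1330 = 8357 rad/s.
Step 2 — Component impedances:
  R: Z = R = 139 Ω
  C: Z = 1/(jωC) = -j/(ω·C) = 0 - j17.34 Ω
Step 3 — Series combination: Z_total = R + C = 139 - j17.34 Ω = 140.1∠-7.1° Ω.
Step 4 — Source phasor: V = 10.9∠163.7° V = -10.46 + j3.059 V.
Step 5 — Ohm's law: I = V / Z_total = (-10.46 + j3.059) / (139 - j17.34) = -0.07682 + j0.01242 A.
Step 6 — Convert to polar: |I| = 0.07781 A, ∠I = 170.8°.

I = 0.07781∠170.8° A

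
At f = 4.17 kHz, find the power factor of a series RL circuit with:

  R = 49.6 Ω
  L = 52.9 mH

Step 1 — Angular frequency: ω = 2π·f = 2π·4170 = 2.62e+04 rad/s.
Step 2 — Component impedances:
  R: Z = R = 49.6 Ω
  L: Z = jωL = j·2.62e+04·0.0529 = 0 + j1386 Ω
Step 3 — Series combination: Z_total = R + L = 49.6 + j1386 Ω = 1387∠88.0° Ω.
Step 4 — Power factor: PF = cos(φ) = Re(Z)/|Z| = 49.6/1387 = 0.03576.
Step 5 — Type: Im(Z) = 1386 ⇒ lagging (phase φ = 88.0°).

PF = 0.03576 (lagging, φ = 88.0°)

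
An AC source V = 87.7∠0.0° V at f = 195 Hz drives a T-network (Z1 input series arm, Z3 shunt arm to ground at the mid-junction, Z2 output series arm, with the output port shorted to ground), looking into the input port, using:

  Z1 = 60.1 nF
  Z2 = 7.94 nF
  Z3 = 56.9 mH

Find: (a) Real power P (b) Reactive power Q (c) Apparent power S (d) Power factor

Step 1 — Angular frequency: ω = 2π·f = 2π·195 = 1225 rad/s.
Step 2 — Component impedances:
  Z1: Z = 1/(jωC) = -j/(ω·C) = 0 - j1.358e+04 Ω
  Z2: Z = 1/(jωC) = -j/(ω·C) = 0 - j1.028e+05 Ω
  Z3: Z = jωL = j·1225·0.0569 = 0 + j69.72 Ω
Step 3 — With the output port shorted to ground, the output series arm Z2 runs from the junction to ground; the shunt arm Z3 also runs from the junction to ground. They appear in parallel: Z3 || Z2 = 0 + j69.76 Ω.
Step 4 — Series with input arm Z1: Z_in = Z1 + (Z3 || Z2) = 0 - j1.351e+04 Ω = 1.351e+04∠-90.0° Ω.
Step 5 — Source phasor: V = 87.7∠0.0° V = 87.7 V.
Step 6 — Current: I = V / Z = 0 + j0.006491 A = 0.006491∠90.0° A.
Step 7 — Complex power: S = V·I* = 0 - j0.5693 VA.
Step 8 — Real power: P = Re(S) = 0 W.
Step 9 — Reactive power: Q = Im(S) = -0.5693 VAR.
Step 10 — Apparent power: |S| = 0.5693 VA.
Step 11 — Power factor: PF = P/|S| = 0 (leading).

(a) P = 0 W  (b) Q = -0.5693 VAR  (c) S = 0.5693 VA  (d) PF = 0 (leading)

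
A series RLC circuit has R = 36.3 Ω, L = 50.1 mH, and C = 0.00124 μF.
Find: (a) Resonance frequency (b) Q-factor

Step 1 — Resonance condition Im(Z)=0 gives ω₀ = 1/√(LC).
Step 2 — ω₀ = 1/√(0.0501·1.24e-09) = 1.269e+05 rad/s.
Step 3 — f₀ = ω₀/(2π) = 2.019e+04 Hz.
Step 4 — Series Q: Q = ω₀L/R = 1.269e+05·0.0501/36.3 = 175.1.

(a) f₀ = 2.019e+04 Hz  (b) Q = 175.1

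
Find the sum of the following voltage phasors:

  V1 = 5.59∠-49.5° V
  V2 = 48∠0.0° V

Step 1 — Convert each phasor to rectangular form:
  V1 = 5.59·(cos(-49.5°) + j·sin(-49.5°)) = 3.63 - j4.251 V
  V2 = 48·(cos(0.0°) + j·sin(0.0°)) = 48 V
Step 2 — Sum components: V_total = 51.63 - j4.251 V.
Step 3 — Convert to polar: |V_total| = 51.81 V, ∠V_total = -4.7°.

V_total = 51.81∠-4.7° V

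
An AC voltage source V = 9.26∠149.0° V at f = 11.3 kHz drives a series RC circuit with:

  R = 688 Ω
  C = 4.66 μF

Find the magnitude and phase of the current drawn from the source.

Step 1 — Angular frequency: ω = 2π·f = 2π·1.13e+04 = 7.1e+04 rad/s.
Step 2 — Component impedances:
  R: Z = R = 688 Ω
  C: Z = 1/(jωC) = -j/(ω·C) = 0 - j3.022 Ω
Step 3 — Series combination: Z_total = R + C = 688 - j3.022 Ω = 688∠-0.3° Ω.
Step 4 — Source phasor: V = 9.26∠149.0° V = -7.937 + j4.769 V.
Step 5 — Ohm's law: I = V / Z_total = (-7.937 + j4.769) / (688 - j3.022) = -0.01157 + j0.006881 A.
Step 6 — Convert to polar: |I| = 0.01346 A, ∠I = 149.3°.

I = 0.01346∠149.3° A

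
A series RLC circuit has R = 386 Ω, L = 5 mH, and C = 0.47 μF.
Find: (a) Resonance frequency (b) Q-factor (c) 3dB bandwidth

Step 1 — Resonance condition Im(Z)=0 gives ω₀ = 1/√(LC).
Step 2 — ω₀ = 1/√(0.005·4.7e-07) = 2.063e+04 rad/s.
Step 3 — f₀ = ω₀/(2π) = 3283 Hz.
Step 4 — Series Q: Q = ω₀L/R = 2.063e+04·0.005/386 = 0.2672.
Step 5 — 3dB bandwidth: Δω = ω₀/Q = 7.72e+04 rad/s; BW = Δω/(2π) = 1.229e+04 Hz.

(a) f₀ = 3283 Hz  (b) Q = 0.2672  (c) BW = 1.229e+04 Hz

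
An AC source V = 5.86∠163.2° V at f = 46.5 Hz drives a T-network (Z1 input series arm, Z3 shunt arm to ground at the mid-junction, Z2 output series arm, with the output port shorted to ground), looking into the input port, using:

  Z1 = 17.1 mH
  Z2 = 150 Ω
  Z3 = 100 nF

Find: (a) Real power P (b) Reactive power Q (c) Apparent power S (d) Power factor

Step 1 — Angular frequency: ω = 2π·f = 2π·46.5 = 292.2 rad/s.
Step 2 — Component impedances:
  Z1: Z = jωL = j·292.2·0.0171 = 0 + j4.996 Ω
  Z2: Z = R = 150 Ω
  Z3: Z = 1/(jωC) = -j/(ω·C) = 0 - j3.423e+04 Ω
Step 3 — With the output port shorted to ground, the output series arm Z2 runs from the junction to ground; the shunt arm Z3 also runs from the junction to ground. They appear in parallel: Z3 || Z2 = 150 - j0.6574 Ω.
Step 4 — Series with input arm Z1: Z_in = Z1 + (Z3 || Z2) = 150 + j4.339 Ω = 150.1∠1.7° Ω.
Step 5 — Source phasor: V = 5.86∠163.2° V = -5.61 + j1.694 V.
Step 6 — Current: I = V / Z = -0.03704 + j0.01236 A = 0.03905∠161.5° A.
Step 7 — Complex power: S = V·I* = 0.2287 + j0.006616 VA.
Step 8 — Real power: P = Re(S) = 0.2287 W.
Step 9 — Reactive power: Q = Im(S) = 0.006616 VAR.
Step 10 — Apparent power: |S| = 0.2288 VA.
Step 11 — Power factor: PF = P/|S| = 0.9996 (lagging).

(a) P = 0.2287 W  (b) Q = 0.006616 VAR  (c) S = 0.2288 VA  (d) PF = 0.9996 (lagging)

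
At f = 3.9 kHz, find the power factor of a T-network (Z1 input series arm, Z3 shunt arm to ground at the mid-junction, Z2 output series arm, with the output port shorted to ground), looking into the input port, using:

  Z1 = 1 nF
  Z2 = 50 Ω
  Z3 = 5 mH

Step 1 — Angular frequency: ω = 2π·f = 2π·3900 = 2.45e+04 rad/s.
Step 2 — Component impedances:
  Z1: Z = 1/(jωC) = -j/(ω·C) = 0 - j4.081e+04 Ω
  Z2: Z = R = 50 Ω
  Z3: Z = jωL = j·2.45e+04·0.005 = 0 + j122.5 Ω
Step 3 — With the output port shorted to ground, the output series arm Z2 runs from the junction to ground; the shunt arm Z3 also runs from the junction to ground. They appear in parallel: Z3 || Z2 = 42.86 + j17.49 Ω.
Step 4 — Series with input arm Z1: Z_in = Z1 + (Z3 || Z2) = 42.86 - j4.079e+04 Ω = 4.079e+04∠-89.9° Ω.
Step 5 — Power factor: PF = cos(φ) = Re(Z)/|Z| = 42.86/4.079e+04 = 0.001051.
Step 6 — Type: Im(Z) = -4.079e+04 ⇒ leading (phase φ = -89.9°).

PF = 0.001051 (leading, φ = -89.9°)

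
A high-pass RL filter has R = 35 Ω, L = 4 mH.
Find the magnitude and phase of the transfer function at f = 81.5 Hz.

Step 1 — Angular frequency: ω = 2π·81.5 = 512.1 rad/s.
Step 2 — Transfer function: H(jω) = jωL/(R + jωL).
Step 3 — Numerator jωL = j·2.048; denominator R + jωL = 35 + j2.048.
Step 4 — H = 0.003413 + j0.05832.
Step 5 — Magnitude: |H| = 0.05842 (-24.7 dB); phase: φ = 86.7°.

|H| = 0.05842 (-24.7 dB), φ = 86.7°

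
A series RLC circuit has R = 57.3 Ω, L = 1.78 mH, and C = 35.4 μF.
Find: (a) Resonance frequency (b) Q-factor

Step 1 — Resonance condition Im(Z)=0 gives ω₀ = 1/√(LC).
Step 2 — ω₀ = 1/√(0.00178·3.54e-05) = 3984 rad/s.
Step 3 — f₀ = ω₀/(2π) = 634 Hz.
Step 4 — Series Q: Q = ω₀L/R = 3984·0.00178/57.3 = 0.1238.

(a) f₀ = 634 Hz  (b) Q = 0.1238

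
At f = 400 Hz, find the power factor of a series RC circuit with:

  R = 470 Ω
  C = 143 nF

Step 1 — Angular frequency: ω = 2π·f = 2π·400 = 2513 rad/s.
Step 2 — Component impedances:
  R: Z = R = 470 Ω
  C: Z = 1/(jωC) = -j/(ω·C) = 0 - j2782 Ω
Step 3 — Series combination: Z_total = R + C = 470 - j2782 Ω = 2822∠-80.4° Ω.
Step 4 — Power factor: PF = cos(φ) = Re(Z)/|Z| = 470/2821.8 = 0.1666.
Step 5 — Type: Im(Z) = -2782 ⇒ leading (phase φ = -80.4°).

PF = 0.1666 (leading, φ = -80.4°)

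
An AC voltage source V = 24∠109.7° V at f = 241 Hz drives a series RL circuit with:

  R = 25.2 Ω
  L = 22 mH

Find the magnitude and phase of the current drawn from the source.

Step 1 — Angular frequency: ω = 2π·f = 2π·241 = 1514 rad/s.
Step 2 — Component impedances:
  R: Z = R = 25.2 Ω
  L: Z = jωL = j·1514·0.022 = 0 + j33.31 Ω
Step 3 — Series combination: Z_total = R + L = 25.2 + j33.31 Ω = 41.77∠52.9° Ω.
Step 4 — Source phasor: V = 24∠109.7° V = -8.09 + j22.6 V.
Step 5 — Ohm's law: I = V / Z_total = (-8.09 + j22.6) / (25.2 + j33.31) = 0.3146 + j0.4808 A.
Step 6 — Convert to polar: |I| = 0.5746 A, ∠I = 56.8°.

I = 0.5746∠56.8° A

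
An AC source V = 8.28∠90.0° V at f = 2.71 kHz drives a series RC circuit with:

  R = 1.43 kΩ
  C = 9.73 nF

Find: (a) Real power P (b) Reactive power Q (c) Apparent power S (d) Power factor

Step 1 — Angular frequency: ω = 2π·f = 2π·2710 = 1.703e+04 rad/s.
Step 2 — Component impedances:
  R: Z = R = 1430 Ω
  C: Z = 1/(jωC) = -j/(ω·C) = 0 - j6036 Ω
Step 3 — Series combination: Z_total = R + C = 1430 - j6036 Ω = 6203∠-76.7° Ω.
Step 4 — Source phasor: V = 8.28∠90.0° V = 0 + j8.28 V.
Step 5 — Current: I = V / Z = -0.001299 + j0.0003077 A = 0.001335∠166.7° A.
Step 6 — Complex power: S = V·I* = 0.002548 - j0.01075 VA.
Step 7 — Real power: P = Re(S) = 0.002548 W.
Step 8 — Reactive power: Q = Im(S) = -0.01075 VAR.
Step 9 — Apparent power: |S| = 0.01105 VA.
Step 10 — Power factor: PF = P/|S| = 0.2305 (leading).

(a) P = 0.002548 W  (b) Q = -0.01075 VAR  (c) S = 0.01105 VA  (d) PF = 0.2305 (leading)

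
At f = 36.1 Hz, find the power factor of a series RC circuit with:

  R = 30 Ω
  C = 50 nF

Step 1 — Angular frequency: ω = 2π·f = 2π·36.1 = 226.8 rad/s.
Step 2 — Component impedances:
  R: Z = R = 30 Ω
  C: Z = 1/(jωC) = -j/(ω·C) = 0 - j8.817e+04 Ω
Step 3 — Series combination: Z_total = R + C = 30 - j8.817e+04 Ω = 8.817e+04∠-90.0° Ω.
Step 4 — Power factor: PF = cos(φ) = Re(Z)/|Z| = 30/88174 = 0.0003402.
Step 5 — Type: Im(Z) = -8.817e+04 ⇒ leading (phase φ = -90.0°).

PF = 0.0003402 (leading, φ = -90.0°)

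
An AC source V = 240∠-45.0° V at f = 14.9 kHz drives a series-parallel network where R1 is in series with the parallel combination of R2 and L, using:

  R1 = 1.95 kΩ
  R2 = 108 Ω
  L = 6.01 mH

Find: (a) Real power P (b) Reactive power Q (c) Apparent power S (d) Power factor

Step 1 — Angular frequency: ω = 2π·f = 2π·1.49e+04 = 9.362e+04 rad/s.
Step 2 — Component impedances:
  R1: Z = R = 1950 Ω
  R2: Z = R = 108 Ω
  L: Z = jωL = j·9.362e+04·0.00601 = 0 + j562.7 Ω
Step 3 — Parallel branch: R2 || L = 1/(1/R2 + 1/L) = 104.2 + j19.99 Ω.
Step 4 — Series with R1: Z_total = R1 + (R2 || L) = 2054 + j19.99 Ω = 2054∠0.6° Ω.
Step 5 — Source phasor: V = 240∠-45.0° V = 169.7 - j169.7 V.
Step 6 — Current: I = V / Z = 0.0818 - j0.08341 A = 0.1168∠-45.6° A.
Step 7 — Complex power: S = V·I* = 28.04 + j0.2729 VA.
Step 8 — Real power: P = Re(S) = 28.04 W.
Step 9 — Reactive power: Q = Im(S) = 0.2729 VAR.
Step 10 — Apparent power: |S| = 28.04 VA.
Step 11 — Power factor: PF = P/|S| = 1 (lagging).

(a) P = 28.04 W  (b) Q = 0.2729 VAR  (c) S = 28.04 VA  (d) PF = 1 (lagging)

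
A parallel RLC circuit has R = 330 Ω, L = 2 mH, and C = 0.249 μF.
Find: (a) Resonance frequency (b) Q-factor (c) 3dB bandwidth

Step 1 — Resonance: ω₀ = 1/√(LC) = 1/√(0.002·2.49e-07) = 4.481e+04 rad/s.
Step 2 — f₀ = ω₀/(2π) = 7132 Hz.
Step 3 — Parallel Q: Q = R/(ω₀L) = 330/(4.481e+04·0.002) = 3.682.
Step 4 — Bandwidth: Δω = ω₀/Q = 1.217e+04 rad/s; BW = Δω/(2π) = 1937 Hz.

(a) f₀ = 7132 Hz  (b) Q = 3.682  (c) BW = 1937 Hz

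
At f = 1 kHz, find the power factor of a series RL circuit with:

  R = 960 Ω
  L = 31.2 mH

Step 1 — Angular frequency: ω = 2π·f = 2π·1000 = 6283 rad/s.
Step 2 — Component impedances:
  R: Z = R = 960 Ω
  L: Z = jωL = j·6283·0.0312 = 0 + j196 Ω
Step 3 — Series combination: Z_total = R + L = 960 + j196 Ω = 979.8∠11.5° Ω.
Step 4 — Power factor: PF = cos(φ) = Re(Z)/|Z| = 960/979.8 = 0.9798.
Step 5 — Type: Im(Z) = 196 ⇒ lagging (phase φ = 11.5°).

PF = 0.9798 (lagging, φ = 11.5°)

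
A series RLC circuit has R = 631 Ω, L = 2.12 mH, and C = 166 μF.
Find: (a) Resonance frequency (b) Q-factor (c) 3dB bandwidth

Step 1 — Resonance: ω₀ = 1/√(LC) = 1/√(0.00212·0.000166) = 1686 rad/s.
Step 2 — f₀ = ω₀/(2π) = 268.3 Hz.
Step 3 — Series Q: Q = ω₀L/R = 1686·0.00212/631 = 0.005663.
Step 4 — Bandwidth: Δω = ω₀/Q = 2.976e+05 rad/s; BW = Δω/(2π) = 4.737e+04 Hz.

(a) f₀ = 268.3 Hz  (b) Q = 0.005663  (c) BW = 4.737e+04 Hz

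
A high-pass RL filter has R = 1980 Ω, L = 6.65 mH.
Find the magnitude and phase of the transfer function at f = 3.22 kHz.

Step 1 — Angular frequency: ω = 2π·3220 = 2.023e+04 rad/s.
Step 2 — Transfer function: H(jω) = jωL/(R + jωL).
Step 3 — Numerator jωL = j·134.5; denominator R + jωL = 1980 + j134.5.
Step 4 — H = 0.004596 + j0.06764.
Step 5 — Magnitude: |H| = 0.06779 (-23.4 dB); phase: φ = 86.1°.

|H| = 0.06779 (-23.4 dB), φ = 86.1°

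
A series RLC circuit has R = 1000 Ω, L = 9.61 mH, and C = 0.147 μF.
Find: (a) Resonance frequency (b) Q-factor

Step 1 — Resonance condition Im(Z)=0 gives ω₀ = 1/√(LC).
Step 2 — ω₀ = 1/√(0.00961·1.47e-07) = 2.661e+04 rad/s.
Step 3 — f₀ = ω₀/(2π) = 4234 Hz.
Step 4 — Series Q: Q = ω₀L/R = 2.661e+04·0.00961/1000 = 0.2557.

(a) f₀ = 4234 Hz  (b) Q = 0.2557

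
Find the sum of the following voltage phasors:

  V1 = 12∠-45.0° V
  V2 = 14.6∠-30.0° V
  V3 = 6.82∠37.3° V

Step 1 — Convert each phasor to rectangular form:
  V1 = 12·(cos(-45.0°) + j·sin(-45.0°)) = 8.485 - j8.485 V
  V2 = 14.6·(cos(-30.0°) + j·sin(-30.0°)) = 12.64 - j7.3 V
  V3 = 6.82·(cos(37.3°) + j·sin(37.3°)) = 5.425 + j4.133 V
Step 2 — Sum components: V_total = 26.55 - j11.65 V.
Step 3 — Convert to polar: |V_total| = 29 V, ∠V_total = -23.7°.

V_total = 29∠-23.7° V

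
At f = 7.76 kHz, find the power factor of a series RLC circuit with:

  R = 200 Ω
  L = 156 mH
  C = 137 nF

Step 1 — Angular frequency: ω = 2π·f = 2π·7760 = 4.876e+04 rad/s.
Step 2 — Component impedances:
  R: Z = R = 200 Ω
  L: Z = jωL = j·4.876e+04·0.156 = 0 + j7606 Ω
  C: Z = 1/(jωC) = -j/(ω·C) = 0 - j149.7 Ω
Step 3 — Series combination: Z_total = R + L + C = 200 + j7456 Ω = 7459∠88.5° Ω.
Step 4 — Power factor: PF = cos(φ) = Re(Z)/|Z| = 200/7459 = 0.02681.
Step 5 — Type: Im(Z) = 7456 ⇒ lagging (phase φ = 88.5°).

PF = 0.02681 (lagging, φ = 88.5°)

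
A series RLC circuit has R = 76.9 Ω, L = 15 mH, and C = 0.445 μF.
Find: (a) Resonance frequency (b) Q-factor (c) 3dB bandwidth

Step 1 — Resonance: ω₀ = 1/√(LC) = 1/√(0.015·4.45e-07) = 1.224e+04 rad/s.
Step 2 — f₀ = ω₀/(2π) = 1948 Hz.
Step 3 — Series Q: Q = ω₀L/R = 1.224e+04·0.015/76.9 = 2.387.
Step 4 — Bandwidth: Δω = ω₀/Q = 5127 rad/s; BW = Δω/(2π) = 815.9 Hz.

(a) f₀ = 1948 Hz  (b) Q = 2.387  (c) BW = 815.9 Hz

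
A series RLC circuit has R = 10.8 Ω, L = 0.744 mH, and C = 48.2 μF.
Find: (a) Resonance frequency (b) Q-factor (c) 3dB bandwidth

Step 1 — Resonance: ω₀ = 1/√(LC) = 1/√(0.000744·4.82e-05) = 5281 rad/s.
Step 2 — f₀ = ω₀/(2π) = 840.4 Hz.
Step 3 — Series Q: Q = ω₀L/R = 5281·0.000744/10.8 = 0.3638.
Step 4 — Bandwidth: Δω = ω₀/Q = 1.452e+04 rad/s; BW = Δω/(2π) = 2310 Hz.

(a) f₀ = 840.4 Hz  (b) Q = 0.3638  (c) BW = 2310 Hz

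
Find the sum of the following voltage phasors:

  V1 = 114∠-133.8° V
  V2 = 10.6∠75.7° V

Step 1 — Convert each phasor to rectangular form:
  V1 = 114·(cos(-133.8°) + j·sin(-133.8°)) = -78.9 - j82.28 V
  V2 = 10.6·(cos(75.7°) + j·sin(75.7°)) = 2.618 + j10.27 V
Step 2 — Sum components: V_total = -76.29 - j72.01 V.
Step 3 — Convert to polar: |V_total| = 104.9 V, ∠V_total = -136.7°.

V_total = 104.9∠-136.7° V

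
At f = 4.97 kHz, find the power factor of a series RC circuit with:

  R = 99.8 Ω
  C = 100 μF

Step 1 — Angular frequency: ω = 2π·f = 2π·4970 = 3.123e+04 rad/s.
Step 2 — Component impedances:
  R: Z = R = 99.8 Ω
  C: Z = 1/(jωC) = -j/(ω·C) = 0 - j0.3202 Ω
Step 3 — Series combination: Z_total = R + C = 99.8 - j0.3202 Ω = 99.8∠-0.2° Ω.
Step 4 — Power factor: PF = cos(φ) = Re(Z)/|Z| = 99.8/99.8 = 1.
Step 5 — Type: Im(Z) = -0.3202 ⇒ leading (phase φ = -0.2°).

PF = 1 (leading, φ = -0.2°)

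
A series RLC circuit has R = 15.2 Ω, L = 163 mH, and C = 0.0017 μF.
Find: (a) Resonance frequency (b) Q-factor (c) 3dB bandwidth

Step 1 — Resonance: ω₀ = 1/√(LC) = 1/√(0.163·1.7e-09) = 6.007e+04 rad/s.
Step 2 — f₀ = ω₀/(2π) = 9561 Hz.
Step 3 — Series Q: Q = ω₀L/R = 6.007e+04·0.163/15.2 = 644.2.
Step 4 — Bandwidth: Δω = ω₀/Q = 93.25 rad/s; BW = Δω/(2π) = 14.84 Hz.

(a) f₀ = 9561 Hz  (b) Q = 644.2  (c) BW = 14.84 Hz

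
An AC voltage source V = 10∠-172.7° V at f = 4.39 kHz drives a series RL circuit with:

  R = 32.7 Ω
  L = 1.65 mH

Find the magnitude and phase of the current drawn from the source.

Step 1 — Angular frequency: ω = 2π·f = 2π·4390 = 2.758e+04 rad/s.
Step 2 — Component impedances:
  R: Z = R = 32.7 Ω
  L: Z = jωL = j·2.758e+04·0.00165 = 0 + j45.51 Ω
Step 3 — Series combination: Z_total = R + L = 32.7 + j45.51 Ω = 56.04∠54.3° Ω.
Step 4 — Source phasor: V = 10∠-172.7° V = -9.919 - j1.271 V.
Step 5 — Ohm's law: I = V / Z_total = (-9.919 - j1.271) / (32.7 + j45.51) = -0.1217 + j0.1305 A.
Step 6 — Convert to polar: |I| = 0.1784 A, ∠I = 133.0°.

I = 0.1784∠133.0° A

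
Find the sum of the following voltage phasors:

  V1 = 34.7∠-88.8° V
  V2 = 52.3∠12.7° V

Step 1 — Convert each phasor to rectangular form:
  V1 = 34.7·(cos(-88.8°) + j·sin(-88.8°)) = 0.7267 - j34.69 V
  V2 = 52.3·(cos(12.7°) + j·sin(12.7°)) = 51.02 + j11.5 V
Step 2 — Sum components: V_total = 51.75 - j23.19 V.
Step 3 — Convert to polar: |V_total| = 56.71 V, ∠V_total = -24.1°.

V_total = 56.71∠-24.1° V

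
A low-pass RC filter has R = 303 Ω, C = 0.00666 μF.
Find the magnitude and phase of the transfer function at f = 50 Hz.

Step 1 — Angular frequency: ω = 2π·50 = 314.2 rad/s.
Step 2 — Transfer function: H(jω) = 1/(1 + jωRC).
Step 3 — Denominator: 1 + jωRC = 1 + j·314.2·303·6.66e-09 = 1 + j0.000634.
Step 4 — H = 1 - j0.000634.
Step 5 — Magnitude: |H| = 1 (-0.0 dB); phase: φ = -0.0°.

|H| = 1 (-0.0 dB), φ = -0.0°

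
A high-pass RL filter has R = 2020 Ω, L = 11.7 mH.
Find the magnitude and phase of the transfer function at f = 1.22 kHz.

Step 1 — Angular frequency: ω = 2π·1220 = 7665 rad/s.
Step 2 — Transfer function: H(jω) = jωL/(R + jωL).
Step 3 — Numerator jωL = j·89.69; denominator R + jωL = 2020 + j89.69.
Step 4 — H = 0.001967 + j0.04431.
Step 5 — Magnitude: |H| = 0.04436 (-27.1 dB); phase: φ = 87.5°.

|H| = 0.04436 (-27.1 dB), φ = 87.5°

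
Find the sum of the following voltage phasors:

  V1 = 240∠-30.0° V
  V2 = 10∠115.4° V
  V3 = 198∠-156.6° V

Step 1 — Convert each phasor to rectangular form:
  V1 = 240·(cos(-30.0°) + j·sin(-30.0°)) = 207.8 - j120 V
  V2 = 10·(cos(115.4°) + j·sin(115.4°)) = -4.289 + j9.033 V
  V3 = 198·(cos(-156.6°) + j·sin(-156.6°)) = -181.7 - j78.64 V
Step 2 — Sum components: V_total = 21.84 - j189.6 V.
Step 3 — Convert to polar: |V_total| = 190.9 V, ∠V_total = -83.4°.

V_total = 190.9∠-83.4° V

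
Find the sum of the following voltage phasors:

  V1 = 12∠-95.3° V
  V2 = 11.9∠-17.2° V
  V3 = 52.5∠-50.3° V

Step 1 — Convert each phasor to rectangular form:
  V1 = 12·(cos(-95.3°) + j·sin(-95.3°)) = -1.108 - j11.95 V
  V2 = 11.9·(cos(-17.2°) + j·sin(-17.2°)) = 11.37 - j3.519 V
  V3 = 52.5·(cos(-50.3°) + j·sin(-50.3°)) = 33.54 - j40.39 V
Step 2 — Sum components: V_total = 43.79 - j55.86 V.
Step 3 — Convert to polar: |V_total| = 70.98 V, ∠V_total = -51.9°.

V_total = 70.98∠-51.9° V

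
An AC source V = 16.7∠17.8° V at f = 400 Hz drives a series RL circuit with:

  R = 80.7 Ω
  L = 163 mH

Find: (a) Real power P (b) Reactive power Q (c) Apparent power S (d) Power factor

Step 1 — Angular frequency: ω = 2π·f = 2π·400 = 2513 rad/s.
Step 2 — Component impedances:
  R: Z = R = 80.7 Ω
  L: Z = jωL = j·2513·0.163 = 0 + j409.7 Ω
Step 3 — Series combination: Z_total = R + L = 80.7 + j409.7 Ω = 417.5∠78.9° Ω.
Step 4 — Source phasor: V = 16.7∠17.8° V = 15.9 + j5.105 V.
Step 5 — Current: I = V / Z = 0.01936 - j0.035 A = 0.04∠-61.1° A.
Step 6 — Complex power: S = V·I* = 0.1291 + j0.6553 VA.
Step 7 — Real power: P = Re(S) = 0.1291 W.
Step 8 — Reactive power: Q = Im(S) = 0.6553 VAR.
Step 9 — Apparent power: |S| = 0.6679 VA.
Step 10 — Power factor: PF = P/|S| = 0.1933 (lagging).

(a) P = 0.1291 W  (b) Q = 0.6553 VAR  (c) S = 0.6679 VA  (d) PF = 0.1933 (lagging)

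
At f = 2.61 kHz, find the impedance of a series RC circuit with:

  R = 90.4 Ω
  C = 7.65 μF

Step 1 — Angular frequency: ω = 2π·f = 2π·2610 = 1.64e+04 rad/s.
Step 2 — Component impedances:
  R: Z = R = 90.4 Ω
  C: Z = 1/(jωC) = -j/(ω·C) = 0 - j7.971 Ω
Step 3 — Series combination: Z_total = R + C = 90.4 - j7.971 Ω = 90.75∠-5.0° Ω.

Z = 90.4 - j7.971 Ω = 90.75∠-5.0° Ω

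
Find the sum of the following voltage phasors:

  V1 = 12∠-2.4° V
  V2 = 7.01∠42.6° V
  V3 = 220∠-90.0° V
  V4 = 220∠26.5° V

Step 1 — Convert each phasor to rectangular form:
  V1 = 12·(cos(-2.4°) + j·sin(-2.4°)) = 11.99 - j0.5025 V
  V2 = 7.01·(cos(42.6°) + j·sin(42.6°)) = 5.16 + j4.745 V
  V3 = 220·(cos(-90.0°) + j·sin(-90.0°)) = 0 - j220 V
  V4 = 220·(cos(26.5°) + j·sin(26.5°)) = 196.9 + j98.16 V
Step 2 — Sum components: V_total = 214 - j117.6 V.
Step 3 — Convert to polar: |V_total| = 244.2 V, ∠V_total = -28.8°.

V_total = 244.2∠-28.8° V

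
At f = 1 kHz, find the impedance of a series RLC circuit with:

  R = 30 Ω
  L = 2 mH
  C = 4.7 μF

Step 1 — Angular frequency: ω = 2π·f = 2π·1000 = 6283 rad/s.
Step 2 — Component impedances:
  R: Z = R = 30 Ω
  L: Z = jωL = j·6283·0.002 = 0 + j12.57 Ω
  C: Z = 1/(jωC) = -j/(ω·C) = 0 - j33.86 Ω
Step 3 — Series combination: Z_total = R + L + C = 30 - j21.3 Ω = 36.79∠-35.4° Ω.

Z = 30 - j21.3 Ω = 36.79∠-35.4° Ω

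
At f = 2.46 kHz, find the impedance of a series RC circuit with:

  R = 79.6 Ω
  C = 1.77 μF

Step 1 — Angular frequency: ω = 2π·f = 2π·2460 = 1.546e+04 rad/s.
Step 2 — Component impedances:
  R: Z = R = 79.6 Ω
  C: Z = 1/(jωC) = -j/(ω·C) = 0 - j36.55 Ω
Step 3 — Series combination: Z_total = R + C = 79.6 - j36.55 Ω = 87.59∠-24.7° Ω.

Z = 79.6 - j36.55 Ω = 87.59∠-24.7° Ω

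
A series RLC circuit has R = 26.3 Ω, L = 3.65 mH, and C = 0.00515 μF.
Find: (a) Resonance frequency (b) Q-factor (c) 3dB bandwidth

Step 1 — Resonance: ω₀ = 1/√(LC) = 1/√(0.00365·5.15e-09) = 2.306e+05 rad/s.
Step 2 — f₀ = ω₀/(2π) = 3.671e+04 Hz.
Step 3 — Series Q: Q = ω₀L/R = 2.306e+05·0.00365/26.3 = 32.01.
Step 4 — Bandwidth: Δω = ω₀/Q = 7205 rad/s; BW = Δω/(2π) = 1147 Hz.

(a) f₀ = 3.671e+04 Hz  (b) Q = 32.01  (c) BW = 1147 Hz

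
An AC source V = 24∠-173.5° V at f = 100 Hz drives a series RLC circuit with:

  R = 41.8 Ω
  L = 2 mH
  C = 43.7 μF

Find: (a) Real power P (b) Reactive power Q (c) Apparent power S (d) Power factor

Step 1 — Angular frequency: ω = 2π·f = 2π·100 = 628.3 rad/s.
Step 2 — Component impedances:
  R: Z = R = 41.8 Ω
  L: Z = jωL = j·628.3·0.002 = 0 + j1.257 Ω
  C: Z = 1/(jωC) = -j/(ω·C) = 0 - j36.42 Ω
Step 3 — Series combination: Z_total = R + L + C = 41.8 - j35.16 Ω = 54.62∠-40.1° Ω.
Step 4 — Source phasor: V = 24∠-173.5° V = -23.85 - j2.717 V.
Step 5 — Current: I = V / Z = -0.302 - j0.3191 A = 0.4394∠-133.4° A.
Step 6 — Complex power: S = V·I* = 8.069 - j6.788 VA.
Step 7 — Real power: P = Re(S) = 8.069 W.
Step 8 — Reactive power: Q = Im(S) = -6.788 VAR.
Step 9 — Apparent power: |S| = 10.54 VA.
Step 10 — Power factor: PF = P/|S| = 0.7652 (leading).

(a) P = 8.069 W  (b) Q = -6.788 VAR  (c) S = 10.54 VA  (d) PF = 0.7652 (leading)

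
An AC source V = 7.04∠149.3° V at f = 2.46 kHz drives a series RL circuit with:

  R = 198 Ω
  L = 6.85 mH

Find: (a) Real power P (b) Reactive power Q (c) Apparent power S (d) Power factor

Step 1 — Angular frequency: ω = 2π·f = 2π·2460 = 1.546e+04 rad/s.
Step 2 — Component impedances:
  R: Z = R = 198 Ω
  L: Z = jωL = j·1.546e+04·0.00685 = 0 + j105.9 Ω
Step 3 — Series combination: Z_total = R + L = 198 + j105.9 Ω = 224.5∠28.1° Ω.
Step 4 — Source phasor: V = 7.04∠149.3° V = -6.053 + j3.594 V.
Step 5 — Current: I = V / Z = -0.01623 + j0.02683 A = 0.03135∠121.2° A.
Step 6 — Complex power: S = V·I* = 0.1947 + j0.1041 VA.
Step 7 — Real power: P = Re(S) = 0.1947 W.
Step 8 — Reactive power: Q = Im(S) = 0.1041 VAR.
Step 9 — Apparent power: |S| = 0.2207 VA.
Step 10 — Power factor: PF = P/|S| = 0.8818 (lagging).

(a) P = 0.1947 W  (b) Q = 0.1041 VAR  (c) S = 0.2207 VA  (d) PF = 0.8818 (lagging)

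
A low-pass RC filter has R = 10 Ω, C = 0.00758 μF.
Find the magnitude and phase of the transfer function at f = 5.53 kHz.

Step 1 — Angular frequency: ω = 2π·5530 = 3.475e+04 rad/s.
Step 2 — Transfer function: H(jω) = 1/(1 + jωRC).
Step 3 — Denominator: 1 + jωRC = 1 + j·3.475e+04·10·7.58e-09 = 1 + j0.002634.
Step 4 — H = 1 - j0.002634.
Step 5 — Magnitude: |H| = 1 (-0.0 dB); phase: φ = -0.2°.

|H| = 1 (-0.0 dB), φ = -0.2°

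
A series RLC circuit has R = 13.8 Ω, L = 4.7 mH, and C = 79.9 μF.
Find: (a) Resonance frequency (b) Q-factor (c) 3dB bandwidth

Step 1 — Resonance: ω₀ = 1/√(LC) = 1/√(0.0047·7.99e-05) = 1632 rad/s.
Step 2 — f₀ = ω₀/(2π) = 259.7 Hz.
Step 3 — Series Q: Q = ω₀L/R = 1632·0.0047/13.8 = 0.5558.
Step 4 — Bandwidth: Δω = ω₀/Q = 2936 rad/s; BW = Δω/(2π) = 467.3 Hz.

(a) f₀ = 259.7 Hz  (b) Q = 0.5558  (c) BW = 467.3 Hz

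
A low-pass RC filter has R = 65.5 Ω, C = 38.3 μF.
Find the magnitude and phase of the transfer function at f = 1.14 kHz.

Step 1 — Angular frequency: ω = 2π·1140 = 7163 rad/s.
Step 2 — Transfer function: H(jω) = 1/(1 + jωRC).
Step 3 — Denominator: 1 + jωRC = 1 + j·7163·65.5·3.83e-05 = 1 + j17.97.
Step 4 — H = 0.003088 - j0.05548.
Step 5 — Magnitude: |H| = 0.05557 (-25.1 dB); phase: φ = -86.8°.

|H| = 0.05557 (-25.1 dB), φ = -86.8°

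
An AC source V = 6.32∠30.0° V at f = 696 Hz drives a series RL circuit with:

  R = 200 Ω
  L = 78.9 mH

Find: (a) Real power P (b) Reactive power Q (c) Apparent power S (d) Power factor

Step 1 — Angular frequency: ω = 2π·f = 2π·696 = 4373 rad/s.
Step 2 — Component impedances:
  R: Z = R = 200 Ω
  L: Z = jωL = j·4373·0.0789 = 0 + j345 Ω
Step 3 — Series combination: Z_total = R + L = 200 + j345 Ω = 398.8∠59.9° Ω.
Step 4 — Source phasor: V = 6.32∠30.0° V = 5.473 + j3.16 V.
Step 5 — Current: I = V / Z = 0.01374 - j0.0079 A = 0.01585∠-29.9° A.
Step 6 — Complex power: S = V·I* = 0.05023 + j0.08665 VA.
Step 7 — Real power: P = Re(S) = 0.05023 W.
Step 8 — Reactive power: Q = Im(S) = 0.08665 VAR.
Step 9 — Apparent power: |S| = 0.1002 VA.
Step 10 — Power factor: PF = P/|S| = 0.5015 (lagging).

(a) P = 0.05023 W  (b) Q = 0.08665 VAR  (c) S = 0.1002 VA  (d) PF = 0.5015 (lagging)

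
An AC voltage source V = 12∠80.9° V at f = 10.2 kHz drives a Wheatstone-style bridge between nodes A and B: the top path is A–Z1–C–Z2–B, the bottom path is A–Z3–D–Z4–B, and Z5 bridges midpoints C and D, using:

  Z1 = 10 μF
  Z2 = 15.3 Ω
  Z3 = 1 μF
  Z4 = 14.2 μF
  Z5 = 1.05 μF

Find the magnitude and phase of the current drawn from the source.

Step 1 — Angular frequency: ω = 2π·f = 2π·1.02e+04 = 6.409e+04 rad/s.
Step 2 — Component impedances:
  Z1: Z = 1/(jωC) = -j/(ω·C) = 0 - j1.56 Ω
  Z2: Z = R = 15.3 Ω
  Z3: Z = 1/(jωC) = -j/(ω·C) = 0 - j15.6 Ω
  Z4: Z = 1/(jωC) = -j/(ω·C) = 0 - j1.099 Ω
  Z5: Z = 1/(jωC) = -j/(ω·C) = 0 - j14.86 Ω
Step 3 — Bridge requires nodal analysis (the Z5 bridge couples midpoints C and D, so the two paths cannot be reduced to a simple series/parallel combination). Setting node B to ground and injecting 1 A at node A, the 3-node admittance system at A, C, D solves to V_A = Z_AB = 3.365 - j7.106 Ω = 7.863∠-64.7° Ω.
Step 4 — Source phasor: V = 12∠80.9° V = 1.898 + j11.85 V.
Step 5 — Ohm's law: I = V / Z_total = (1.898 + j11.85) / (3.365 - j7.106) = -1.259 + j0.863 A.
Step 6 — Convert to polar: |I| = 1.526 A, ∠I = 145.6°.

I = 1.526∠145.6° A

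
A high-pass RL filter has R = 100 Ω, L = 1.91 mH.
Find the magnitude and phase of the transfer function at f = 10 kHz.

Step 1 — Angular frequency: ω = 2π·1e+04 = 6.283e+04 rad/s.
Step 2 — Transfer function: H(jω) = jωL/(R + jωL).
Step 3 — Numerator jωL = j·120; denominator R + jωL = 100 + j120.
Step 4 — H = 0.5902 + j0.4918.
Step 5 — Magnitude: |H| = 0.7682 (-2.3 dB); phase: φ = 39.8°.

|H| = 0.7682 (-2.3 dB), φ = 39.8°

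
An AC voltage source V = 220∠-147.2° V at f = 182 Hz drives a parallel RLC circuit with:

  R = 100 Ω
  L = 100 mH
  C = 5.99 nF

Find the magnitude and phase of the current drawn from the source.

Step 1 — Angular frequency: ω = 2π·f = 2π·182 = 1144 rad/s.
Step 2 — Component impedances:
  R: Z = R = 100 Ω
  L: Z = jωL = j·1144·0.1 = 0 + j114.4 Ω
  C: Z = 1/(jωC) = -j/(ω·C) = 0 - j1.46e+05 Ω
Step 3 — Parallel combination: 1/Z_total = 1/R + 1/L + 1/C; Z_total = 56.7 + j49.55 Ω = 75.3∠41.1° Ω.
Step 4 — Source phasor: V = 220∠-147.2° V = -184.9 - j119.2 V.
Step 5 — Ohm's law: I = V / Z_total = (-184.9 - j119.2) / (56.7 + j49.55) = -2.891 + j0.4241 A.
Step 6 — Convert to polar: |I| = 2.922 A, ∠I = 171.7°.

I = 2.922∠171.7° A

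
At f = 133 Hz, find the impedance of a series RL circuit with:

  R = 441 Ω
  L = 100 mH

Step 1 — Angular frequency: ω = 2π·f = 2π·133 = 835.7 rad/s.
Step 2 — Component impedances:
  R: Z = R = 441 Ω
  L: Z = jωL = j·835.7·0.1 = 0 + j83.57 Ω
Step 3 — Series combination: Z_total = R + L = 441 + j83.57 Ω = 448.8∠10.7° Ω.

Z = 441 + j83.57 Ω = 448.8∠10.7° Ω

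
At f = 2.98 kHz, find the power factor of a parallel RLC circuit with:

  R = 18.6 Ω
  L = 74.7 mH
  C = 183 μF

Step 1 — Angular frequency: ω = 2π·f = 2π·2980 = 1.872e+04 rad/s.
Step 2 — Component impedances:
  R: Z = R = 18.6 Ω
  L: Z = jωL = j·1.872e+04·0.0747 = 0 + j1399 Ω
  C: Z = 1/(jωC) = -j/(ω·C) = 0 - j0.2918 Ω
Step 3 — Parallel combination: 1/Z_total = 1/R + 1/L + 1/C; Z_total = 0.00458 - j0.2918 Ω = 0.2919∠-89.1° Ω.
Step 4 — Power factor: PF = cos(φ) = Re(Z)/|Z| = 0.00458/0.2919 = 0.01569.
Step 5 — Type: Im(Z) = -0.2918 ⇒ leading (phase φ = -89.1°).

PF = 0.01569 (leading, φ = -89.1°)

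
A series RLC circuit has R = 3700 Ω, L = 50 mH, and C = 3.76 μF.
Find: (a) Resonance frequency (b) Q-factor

Step 1 — Resonance condition Im(Z)=0 gives ω₀ = 1/√(LC).
Step 2 — ω₀ = 1/√(0.05·3.76e-06) = 2306 rad/s.
Step 3 — f₀ = ω₀/(2π) = 367.1 Hz.
Step 4 — Series Q: Q = ω₀L/R = 2306·0.05/3700 = 0.03117.

(a) f₀ = 367.1 Hz  (b) Q = 0.03117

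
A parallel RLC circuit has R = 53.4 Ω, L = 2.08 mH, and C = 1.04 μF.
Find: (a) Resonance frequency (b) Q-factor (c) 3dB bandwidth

Step 1 — Resonance: ω₀ = 1/√(LC) = 1/√(0.00208·1.04e-06) = 2.15e+04 rad/s.
Step 2 — f₀ = ω₀/(2π) = 3422 Hz.
Step 3 — Parallel Q: Q = R/(ω₀L) = 53.4/(2.15e+04·0.00208) = 1.194.
Step 4 — Bandwidth: Δω = ω₀/Q = 1.801e+04 rad/s; BW = Δω/(2π) = 2866 Hz.

(a) f₀ = 3422 Hz  (b) Q = 1.194  (c) BW = 2866 Hz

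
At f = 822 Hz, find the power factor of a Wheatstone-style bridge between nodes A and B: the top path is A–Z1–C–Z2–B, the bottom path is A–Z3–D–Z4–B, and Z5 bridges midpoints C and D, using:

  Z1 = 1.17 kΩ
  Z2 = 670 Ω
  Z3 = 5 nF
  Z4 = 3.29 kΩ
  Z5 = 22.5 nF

Step 1 — Angular frequency: ω = 2π·f = 2π·822 = 5165 rad/s.
Step 2 — Component impedances:
  Z1: Z = R = 1170 Ω
  Z2: Z = R = 670 Ω
  Z3: Z = 1/(jωC) = -j/(ω·C) = 0 - j3.872e+04 Ω
  Z4: Z = R = 3290 Ω
  Z5: Z = 1/(jωC) = -j/(ω·C) = 0 - j8605 Ω
Step 3 — Bridge requires nodal analysis (the Z5 bridge couples midpoints C and D, so the two paths cannot be reduced to a simple series/parallel combination). Setting node B to ground and injecting 1 A at node A, the 3-node admittance system at A, C, D solves to V_A = Z_AB = 1791 - j112 Ω = 1794∠-3.6° Ω.
Step 4 — Power factor: PF = cos(φ) = Re(Z)/|Z| = 1790.7895/1794.2876 = 0.9981.
Step 5 — Type: Im(Z) = -112 ⇒ leading (phase φ = -3.6°).

PF = 0.9981 (leading, φ = -3.6°)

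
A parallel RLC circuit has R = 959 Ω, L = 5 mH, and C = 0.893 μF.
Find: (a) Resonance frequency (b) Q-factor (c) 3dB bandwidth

Step 1 — Resonance: ω₀ = 1/√(LC) = 1/√(0.005·8.93e-07) = 1.497e+04 rad/s.
Step 2 — f₀ = ω₀/(2π) = 2382 Hz.
Step 3 — Parallel Q: Q = R/(ω₀L) = 959/(1.497e+04·0.005) = 12.82.
Step 4 — Bandwidth: Δω = ω₀/Q = 1168 rad/s; BW = Δω/(2π) = 185.8 Hz.

(a) f₀ = 2382 Hz  (b) Q = 12.82  (c) BW = 185.8 Hz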